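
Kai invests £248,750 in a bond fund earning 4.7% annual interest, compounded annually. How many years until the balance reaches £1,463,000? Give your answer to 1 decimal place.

38.6 years

We need (1 + 0.047)^t = 5.8814, so t = ln 5.8814 / ln 1.047 ≈ 38.5769.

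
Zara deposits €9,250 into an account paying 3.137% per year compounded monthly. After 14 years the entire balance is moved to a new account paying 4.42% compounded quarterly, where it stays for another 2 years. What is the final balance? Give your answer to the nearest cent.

€15,660.56

Phase 1: 9,250·(1 + 0.03137/12)^168 ≈ 14,342.5480.
Phase 2: 14,342.5480·(1 + 0.01105)^8 ≈ 15,660.5633.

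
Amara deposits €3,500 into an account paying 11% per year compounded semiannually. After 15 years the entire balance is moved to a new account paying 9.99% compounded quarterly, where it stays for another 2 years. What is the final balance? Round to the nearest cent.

€21,249.47

After 15 years at 11%: 3,500 × 4.9839512884 ≈ 17,443.8295.
Then 2 years at 9.99%: 17,443.8295 × 1.2181651807 ≈ 21,249.4657.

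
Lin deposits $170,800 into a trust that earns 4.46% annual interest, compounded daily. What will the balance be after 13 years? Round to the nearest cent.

Growth factor = (1 + 0.0446/365)^4745 ≈ 1.78561801016.
A ≈ 170,800 × 1.78561801016 ≈ 304,983.5561.

$304,983.56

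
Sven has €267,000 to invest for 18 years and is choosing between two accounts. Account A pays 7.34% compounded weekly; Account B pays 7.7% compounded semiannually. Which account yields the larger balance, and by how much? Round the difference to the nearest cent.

A: (1 + 0.0734/52)^936 ≈ 3.74442629971, so 267,000 × 3.74442629971 ≈ 999,761.8220.
B: (1 + 0.0385)^36 ≈ 3.896135311383, so 267,000 × 3.896135311383 ≈ 1,040,268.1281.
Difference ≈ 40,506.3061 in favor of B.

Account B, by €40,506.31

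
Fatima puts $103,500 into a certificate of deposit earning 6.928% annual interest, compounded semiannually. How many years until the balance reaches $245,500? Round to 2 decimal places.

We need (1 + 0.03464)^(2t) = 2.372, so 2t = ln 2.372 / ln 1.03464 ≈ 25.3637.
t ≈ 25.3637/2 = 12.6819 years.

12.68 years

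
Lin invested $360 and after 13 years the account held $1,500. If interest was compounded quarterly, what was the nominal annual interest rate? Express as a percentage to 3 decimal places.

(1 + r/4)^52 = 1,500/360 = 4.16667.
1 + r/4 = 4.16667^(1/52) ≈ 1.027825, so r/4 ≈ 0.0278246.
r ≈ 4·0.0278246 = 11.12985%.

11.130%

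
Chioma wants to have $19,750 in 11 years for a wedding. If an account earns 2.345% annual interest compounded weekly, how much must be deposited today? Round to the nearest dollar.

$15,260

Periodic rate = 2.345%/52 = 0.000450962; 572 periods.
P = 19,750/(1 + 0.02345/52)^572 ≈ 19,750/1.2941988496 ≈ 15,260.4061.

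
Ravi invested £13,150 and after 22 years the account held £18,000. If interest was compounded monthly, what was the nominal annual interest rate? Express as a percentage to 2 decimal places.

(1 + r/12)^264 = 18,000/13,150 = 1.36882.
1 + r/12 = 1.36882^(1/264) ≈ 1.00119, so r/12 ≈ 0.00118991.
r ≈ 12·0.00118991 = 1.42789%.

1.43%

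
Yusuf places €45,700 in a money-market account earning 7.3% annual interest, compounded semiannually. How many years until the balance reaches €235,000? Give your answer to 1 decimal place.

(1 + 0.0365)^(2t) = 235,000/45,700 = 5.1422.
2t·ln(1 + 0.0365) = ln(5.1422); 2t = 1.6375/0.0358497 ≈ 45.6765.
t ≈ 22.8383 years.

22.8 years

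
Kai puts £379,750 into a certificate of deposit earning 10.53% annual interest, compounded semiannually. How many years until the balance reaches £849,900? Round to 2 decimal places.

7.85 years

(1 + 0.05265)^(2t) = 849,900/379,750 = 2.2381.
2t·ln(1 + 0.05265) = ln(2.2381); 2t = 0.80561/0.0513108 ≈ 15.7005.
t ≈ 7.8503 years.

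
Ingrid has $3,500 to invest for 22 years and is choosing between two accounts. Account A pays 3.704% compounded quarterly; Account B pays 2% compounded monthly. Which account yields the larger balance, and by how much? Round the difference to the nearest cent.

Account A growth factor: (1 + 0.00926)^88 ≈ 2.25045009; balance ≈ 7,876.5753.
Account B growth factor: (1 + 0.02/12)^264 ≈ 1.552138628; balance ≈ 5,432.4852.
Account A is larger by 2,444.0901.

Account A, by $2,444.09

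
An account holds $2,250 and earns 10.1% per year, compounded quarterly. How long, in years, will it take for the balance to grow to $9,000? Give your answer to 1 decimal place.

13.9 years

(1 + 0.02525)^(4t) = 9,000/2,250 = 4.
4t·ln(1 + 0.02525) = ln(4); 4t = 1.3863/0.0249365 ≈ 55.5930.
t ≈ 13.8983 years.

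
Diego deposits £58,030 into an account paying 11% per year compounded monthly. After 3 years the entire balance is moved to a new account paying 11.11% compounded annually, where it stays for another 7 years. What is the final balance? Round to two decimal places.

After 3 years at 11%: 58,030 × 1.3888786292 ≈ 80,596.6269.
Then 7 years at 11.11%: 80,596.6269 × 2.09060523307 ≈ 168,495.7299.

£168,495.73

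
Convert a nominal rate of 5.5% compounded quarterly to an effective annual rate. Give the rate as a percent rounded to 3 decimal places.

5.614%

EAR = (1 + 5.5%/4)^4 − 1 = (1 + 0.01375)^4 − 1.
(1 + 0.01375)^4 ≈ 1.056145, so EAR ≈ 5.61448%.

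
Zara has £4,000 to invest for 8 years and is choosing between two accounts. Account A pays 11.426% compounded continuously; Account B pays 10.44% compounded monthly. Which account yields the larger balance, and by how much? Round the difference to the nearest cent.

Account A, by £790.07

A: e^(0.11426·8) = e^0.91408 ≈ 2.494479275, so 4,000 × 2.494479275 ≈ 9,977.9171.
B: (1 + 0.0087)^96 ≈ 2.296963, so 4,000 × 2.296963 ≈ 9,187.8520.
Difference ≈ 790.0651 in favor of A.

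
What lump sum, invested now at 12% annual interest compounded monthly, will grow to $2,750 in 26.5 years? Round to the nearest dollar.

Periodic rate = 12%/12 = 0.01; 318 periods.
P = 2,750/(1 + 0.01)^318 ≈ 2,750/23.66992397 ≈ 116.1812.

$116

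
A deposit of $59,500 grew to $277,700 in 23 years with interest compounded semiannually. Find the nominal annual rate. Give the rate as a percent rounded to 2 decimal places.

(1 + r/2)^46 = 277,700/59,500 = 4.66723.
1 + r/2 = 4.66723^(1/46) ≈ 1.034058, so r/2 ≈ 0.0340577.
r ≈ 2·0.0340577 = 6.81153%.

6.81%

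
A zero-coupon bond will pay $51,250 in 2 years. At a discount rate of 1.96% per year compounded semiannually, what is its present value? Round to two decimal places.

$49,289.27

Periodic rate = 1.96%/2 = 0.0098; 4 periods.
P = 51,250/(1 + 0.0098)^4 ≈ 51,250/1.039780014 ≈ 49,289.2721.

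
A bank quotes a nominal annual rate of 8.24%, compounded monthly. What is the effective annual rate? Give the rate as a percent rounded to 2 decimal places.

One year is 12 periods at 0.00686667 each: (1 + 0.00686667)^12 ≈ 1.085584.
EAR = 1.085584 − 1 ≈ 8.55843%.

8.56%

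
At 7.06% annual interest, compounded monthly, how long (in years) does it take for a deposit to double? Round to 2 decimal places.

(1 + 0.00588333)^(12t) = 2.
12t = ln 2 / ln(1 + 0.00588333) ≈ 0.69315/0.00586609 ≈ 118.1616.
t ≈ 9.8468.

9.85 years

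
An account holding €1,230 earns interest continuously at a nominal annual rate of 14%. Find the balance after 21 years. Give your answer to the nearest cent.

A = P·e^(rt) = 1,230·e^(0.14·21) = 1,230·e^2.94.
e^2.94 ≈ 18.915846312, so A ≈ 23,266.4910.

€23,266.49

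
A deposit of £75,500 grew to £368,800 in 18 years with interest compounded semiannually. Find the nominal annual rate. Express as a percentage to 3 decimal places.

9.009%

(1 + r/2)^36 = 368,800/75,500 = 4.88477.
1 + r/2 = 4.88477^(1/36) ≈ 1.045044, so r/2 ≈ 0.0450439.
r ≈ 2·0.0450439 = 9.00879%.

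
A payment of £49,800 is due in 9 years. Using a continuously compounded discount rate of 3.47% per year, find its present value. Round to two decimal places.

P = A·e^(−rt) = 49,800·e^(−0.3123).
e^(−0.3123) ≈ 0.73176196671, so P ≈ 36,441.7459.

£36,441.75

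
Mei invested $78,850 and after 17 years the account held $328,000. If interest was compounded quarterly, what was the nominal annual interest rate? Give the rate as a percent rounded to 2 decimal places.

(1 + r/4)^68 = 328,000/78,850 = 4.1598.
1 + r/4 = 4.1598^(1/68) ≈ 1.021184, so r/4 ≈ 0.021184.
r ≈ 4·0.021184 = 8.47360%.

8.47%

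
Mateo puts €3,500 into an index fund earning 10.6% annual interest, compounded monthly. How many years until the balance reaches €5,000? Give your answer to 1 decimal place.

3.4 years

We need (1 + 0.00883333)^(12t) = 1.4286, so 12t = ln 1.4286 / ln 1.008833 ≈ 40.5564.
t ≈ 40.5564/12 = 3.3797 years.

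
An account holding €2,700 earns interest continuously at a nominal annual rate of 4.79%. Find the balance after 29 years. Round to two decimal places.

€10,830.34

A = P·e^(rt) = 2,700·e^(0.0479·29) = 2,700·e^1.3891.
e^1.3891 ≈ 4.0112383135, so A ≈ 10,830.3434.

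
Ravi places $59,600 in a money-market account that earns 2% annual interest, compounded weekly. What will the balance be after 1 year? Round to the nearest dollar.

Periodic rate = 2%/52 = 0.000384615; periods = 52·1 = 52.
A = 59,600·(1 + 0.02/52)^52 ≈ 59,600·1.0201974172 ≈ 60,803.7661.

$60,804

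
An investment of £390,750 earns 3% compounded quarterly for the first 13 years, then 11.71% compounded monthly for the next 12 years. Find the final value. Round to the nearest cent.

£2,333,211.25

After 13 years at 3%: 390,750 × 1.474833012639 ≈ 576,290.9997.
Then 12 years at 11.71%: 576,290.9997 × 4.048668552139 ≈ 2,333,211.2473.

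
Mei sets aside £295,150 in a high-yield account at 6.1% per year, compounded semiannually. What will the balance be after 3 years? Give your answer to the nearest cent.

Periodic rate = 6.1%/2 = 0.0305; periods = 2·3 = 6.
A = 295,150·(1 + 0.0305)^6 ≈ 295,150·1.19753434214 ≈ 353,452.2611.

£353,452.26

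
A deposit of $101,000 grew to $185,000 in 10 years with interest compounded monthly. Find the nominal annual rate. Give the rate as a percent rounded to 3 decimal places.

6.068%

(1 + r/12)^120 = 185,000/101,000 = 1.83168.
1 + r/12 = 1.83168^(1/120) ≈ 1.005056, so r/12 ≈ 0.00505637.
r ≈ 12·0.00505637 = 6.06764%.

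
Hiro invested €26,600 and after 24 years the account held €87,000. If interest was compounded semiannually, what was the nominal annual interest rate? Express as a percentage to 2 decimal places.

5.00%

(1 + r/2)^48 = 87,000/26,600 = 3.27068.
1 + r/2 = 3.27068^(1/48) ≈ 1.024995, so r/2 ≈ 0.0249947.
r ≈ 2·0.0249947 = 4.99894%.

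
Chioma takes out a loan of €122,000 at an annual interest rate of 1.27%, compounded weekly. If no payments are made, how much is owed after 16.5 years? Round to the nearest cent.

Growth factor = (1 + 0.0127/52)^858 ≈ 1.23309148053.
A ≈ 122,000 × 1.23309148053 ≈ 150,437.1606.

€150,437.16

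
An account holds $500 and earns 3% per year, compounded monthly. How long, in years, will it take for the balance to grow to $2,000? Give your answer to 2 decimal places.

46.27 years

(1 + 0.0025)^(12t) = 2,000/500 = 4.
12t·ln(1 + 0.0025) = ln(4); 12t = 1.3863/0.00249688 ≈ 555.2106.
t ≈ 46.2676 years.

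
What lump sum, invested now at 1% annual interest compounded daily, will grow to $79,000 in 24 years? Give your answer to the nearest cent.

$62,143.81

Periodic rate = 1%/365 = 0.0000273973; 8760 periods.
P = 79,000/(1 + 0.01/365)^8760 ≈ 79,000/1.271244971 ≈ 62,143.8053.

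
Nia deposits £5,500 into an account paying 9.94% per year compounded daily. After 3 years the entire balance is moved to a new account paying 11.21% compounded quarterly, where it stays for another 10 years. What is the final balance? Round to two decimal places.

Phase 1: 5,500·(1 + 0.0994/365)^1095 ≈ 7,410.5710.
Phase 2: 7,410.5710·(1 + 0.028025)^40 ≈ 22,387.1454.

£22,387.15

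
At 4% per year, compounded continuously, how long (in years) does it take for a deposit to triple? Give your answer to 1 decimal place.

27.5 years

e^(0.04t) = 3, so 0.04t = ln 3 ≈ 1.0986.
t ≈ 1.0986/0.04 ≈ 27.4653.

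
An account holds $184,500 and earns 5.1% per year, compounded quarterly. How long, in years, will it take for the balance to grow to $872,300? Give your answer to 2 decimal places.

30.65 years

(1 + 0.01275)^(4t) = 872,300/184,500 = 4.7279.
4t·ln(1 + 0.01275) = ln(4.7279); 4t = 1.5535/0.0126694 ≈ 122.6170.
t ≈ 30.6542 years.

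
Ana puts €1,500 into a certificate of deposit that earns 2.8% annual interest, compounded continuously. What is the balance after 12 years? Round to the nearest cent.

€2,099.01

A = P·e^(rt) = 1,500·e^(0.028·12) = 1,500·e^0.336.
e^0.336 ≈ 1.399339025, so A ≈ 2,099.0085.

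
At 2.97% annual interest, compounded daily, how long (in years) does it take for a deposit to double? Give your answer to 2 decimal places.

23.34 years

(1 + 0.0000813699)^(365t) = 2.
365t = ln 2 / ln(1 + 0.0000813699) ≈ 0.69315/8.13666e-05 ≈ 8518.8220.
t ≈ 23.3392.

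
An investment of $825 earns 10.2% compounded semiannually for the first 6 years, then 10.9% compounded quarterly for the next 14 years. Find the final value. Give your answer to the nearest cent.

$6,753.84

After 6 years at 10.2%: 825 × 1.816488247 ≈ 1,498.6028.
Then 14 years at 10.9%: 1,498.6028 × 4.506759639 ≈ 6,753.8426.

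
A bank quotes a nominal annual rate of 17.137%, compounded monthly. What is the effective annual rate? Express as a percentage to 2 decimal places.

18.55%

EAR = (1 + 17.137%/12)^12 − 1 = (1 + 0.0142808)^12 − 1.
(1 + 0.0142808)^12 ≈ 1.185492, so EAR ≈ 18.54920%.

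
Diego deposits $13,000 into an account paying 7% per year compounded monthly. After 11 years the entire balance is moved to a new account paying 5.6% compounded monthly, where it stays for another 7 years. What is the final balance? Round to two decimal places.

Phase 1: 13,000·(1 + 0.07/12)^132 ≈ 28,014.2195.
Phase 2: 28,014.2195·(1 + 0.056/12)^84 ≈ 41,421.5132.

$41,421.51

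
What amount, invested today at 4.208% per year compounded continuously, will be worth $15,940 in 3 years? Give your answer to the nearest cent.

P = A·e^(−rt) = 15,940·e^(−0.12624).
e^(−0.12624) ≈ 0.88140328461, so P ≈ 14,049.5684.

$14,049.57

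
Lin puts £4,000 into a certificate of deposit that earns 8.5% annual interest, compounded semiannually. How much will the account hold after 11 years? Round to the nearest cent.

£9,993.86

Periodic rate = 8.5%/2 = 0.0425; periods = 2·11 = 22.
A = 4,000·(1 + 0.0425)^22 ≈ 4,000·2.498465749 ≈ 9,993.8630.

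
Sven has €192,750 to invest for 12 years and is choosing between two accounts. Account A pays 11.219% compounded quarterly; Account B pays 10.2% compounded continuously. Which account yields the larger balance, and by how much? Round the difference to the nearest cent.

Account A growth factor: (1 + 0.0280475)^48 ≈ 3.77253000476; balance ≈ 727,155.1584.
Account B growth factor: e^(0.102·12) = e^1.224 ≈ 3.40076361822; balance ≈ 655,497.1874.
Account A is larger by 71,657.9710.

Account A, by €71,657.97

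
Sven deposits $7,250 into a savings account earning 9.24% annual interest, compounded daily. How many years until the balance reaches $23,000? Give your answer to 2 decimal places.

12.50 years

We need (1 + 0.000253151)^(365t) = 3.1724, so 365t = ln 3.1724 / ln 1.000253 ≈ 4561.0735.
t ≈ 4561.0735/365 = 12.4961 years.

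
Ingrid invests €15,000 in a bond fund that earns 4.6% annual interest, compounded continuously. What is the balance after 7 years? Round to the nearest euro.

€20,698

A = P·e^(rt) = 15,000·e^(0.046·7) = 15,000·e^0.322.
e^0.322 ≈ 1.379884776, so A ≈ 20,698.2716.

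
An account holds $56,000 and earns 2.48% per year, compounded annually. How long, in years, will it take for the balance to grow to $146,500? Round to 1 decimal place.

We need (1 + 0.0248)^t = 2.6161, so t = ln 2.6161 / ln 1.0248 ≈ 39.2560.

39.3 years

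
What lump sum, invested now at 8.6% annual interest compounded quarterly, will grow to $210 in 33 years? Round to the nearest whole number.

Periodic rate = 8.6%/4 = 0.0215; 132 periods.
P = 210/(1 + 0.0215)^132 ≈ 210/16.5754363 ≈ 12.6693.

$13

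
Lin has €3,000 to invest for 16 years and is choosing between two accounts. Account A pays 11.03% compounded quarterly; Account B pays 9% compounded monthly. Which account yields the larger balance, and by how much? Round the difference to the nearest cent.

Account A, by €4,513.29

Account A growth factor: (1 + 0.027575)^64 ≈ 5.7025079837; balance ≈ 17,107.5240.
Account B growth factor: (1 + 0.0075)^192 ≈ 4.1980781995; balance ≈ 12,594.2346.
Account A is larger by 4,513.2894.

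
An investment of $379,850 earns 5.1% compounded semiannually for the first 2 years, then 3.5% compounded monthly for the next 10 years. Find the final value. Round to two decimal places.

$595,849.55

Phase 1: 379,850·(1 + 0.0255)^4 ≈ 420,102.0391.
Phase 2: 420,102.0391·(1 + 0.035/12)^120 ≈ 595,849.5520.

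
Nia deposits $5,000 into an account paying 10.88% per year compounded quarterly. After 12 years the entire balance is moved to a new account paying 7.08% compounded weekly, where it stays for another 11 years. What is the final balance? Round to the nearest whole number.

$39,483

After 12 years at 10.88%: 5,000 × 3.6261061615 ≈ 18,130.5308.
Then 11 years at 7.08%: 18,130.5308 × 2.1777022293 ≈ 39,482.8974.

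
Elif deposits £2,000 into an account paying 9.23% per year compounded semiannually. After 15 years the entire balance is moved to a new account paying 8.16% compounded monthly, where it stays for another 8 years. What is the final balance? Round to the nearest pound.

Phase 1: 2,000·(1 + 0.04615)^30 ≈ 7,741.9217.
Phase 2: 7,741.9217·(1 + 0.0068)^96 ≈ 14,838.7267.

£14,839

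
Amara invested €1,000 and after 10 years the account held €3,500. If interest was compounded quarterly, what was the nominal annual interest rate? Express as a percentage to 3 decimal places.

12.726%

(1 + r/4)^40 = 3,500/1,000 = 3.5.
1 + r/4 = 3.5^(1/40) ≈ 1.031815, so r/4 ≈ 0.0318147.
r ≈ 4·0.0318147 = 12.72587%.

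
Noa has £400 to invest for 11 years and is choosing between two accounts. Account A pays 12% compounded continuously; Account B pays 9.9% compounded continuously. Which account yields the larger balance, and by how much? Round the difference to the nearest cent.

Account A growth factor: e^(0.12·11) = e^1.32 ≈ 3.743421377; balance ≈ 1,497.3686.
Account B growth factor: e^(0.099·11) = e^1.089 ≈ 2.971301285; balance ≈ 1,188.5205.
Account A is larger by 308.8480.

Account A, by £308.85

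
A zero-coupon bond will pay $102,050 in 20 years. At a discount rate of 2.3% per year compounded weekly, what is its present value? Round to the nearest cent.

$64,429.05

Periodic rate = 2.3%/52 = 0.000442308; 1040 periods.
P = 102,050/(1 + 0.023/52)^1040 ≈ 102,050/1.58391289162 ≈ 64,429.0482.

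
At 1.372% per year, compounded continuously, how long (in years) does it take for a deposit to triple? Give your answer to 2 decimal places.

80.07 years

e^(0.01372t) = 3, so 0.01372t = ln 3 ≈ 1.0986.
t ≈ 1.0986/0.01372 ≈ 80.0738.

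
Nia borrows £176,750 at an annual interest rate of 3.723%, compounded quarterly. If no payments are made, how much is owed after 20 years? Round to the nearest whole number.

£370,885

Growth factor = (1 + 0.0093075)^80 ≈ 2.09836017411.
A ≈ 176,750 × 2.09836017411 ≈ 370,885.1608.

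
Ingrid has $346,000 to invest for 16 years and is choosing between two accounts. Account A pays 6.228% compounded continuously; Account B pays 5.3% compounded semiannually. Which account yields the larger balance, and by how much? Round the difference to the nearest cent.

A: e^(0.06228·16) = e^0.99648 ≈ 2.70873029698, so 346,000 × 2.70873029698 ≈ 937,220.6828.
B: (1 + 0.0265)^32 ≈ 2.3093327714, so 346,000 × 2.3093327714 ≈ 799,029.1389.
Difference ≈ 138,191.5439 in favor of A.

Account A, by $138,191.54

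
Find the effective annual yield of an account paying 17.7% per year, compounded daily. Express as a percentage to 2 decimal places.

EAR = (1 + 17.7%/365)^365 − 1 = (1 + 0.000484932)^365 − 1.
(1 + 0.000484932)^365 ≈ 1.19358, so EAR ≈ 19.35799%.

19.36%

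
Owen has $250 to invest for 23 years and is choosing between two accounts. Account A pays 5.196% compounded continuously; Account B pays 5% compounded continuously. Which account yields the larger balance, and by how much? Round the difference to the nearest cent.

Account A, by $36.41

Account A growth factor: e^(0.05196·23) = e^1.19508 ≈ 3.30382207; balance ≈ 825.9555.
Account B growth factor: e^(0.05·23) = e^1.15 ≈ 3.15819291; balance ≈ 789.5482.
Account A is larger by 36.4073.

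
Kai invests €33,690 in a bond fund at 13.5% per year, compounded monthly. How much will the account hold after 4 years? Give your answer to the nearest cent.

Growth factor = (1 + 0.01125)^48 ≈ 1.7108410484.
A ≈ 33,690 × 1.7108410484 ≈ 57,638.2349.

€57,638.23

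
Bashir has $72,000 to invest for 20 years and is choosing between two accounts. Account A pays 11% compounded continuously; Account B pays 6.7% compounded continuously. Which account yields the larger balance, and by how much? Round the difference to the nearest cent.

A: e^(0.11·20) = e^2.2 ≈ 9.02501349943, so 72,000 × 9.02501349943 ≈ 649,800.9720.
B: e^(0.067·20) = e^1.34 ≈ 3.81904350537, so 72,000 × 3.81904350537 ≈ 274,971.1324.
Difference ≈ 374,829.8396 in favor of A.

Account A, by $374,829.84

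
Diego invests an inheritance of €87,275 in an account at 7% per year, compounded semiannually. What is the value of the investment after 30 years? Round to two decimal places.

Periodic rate = 7%/2 = 0.035; periods = 2·30 = 60.
A = 87,275·(1 + 0.035)^60 ≈ 87,275·7.87809090076 ≈ 687,560.3834.

€687,560.38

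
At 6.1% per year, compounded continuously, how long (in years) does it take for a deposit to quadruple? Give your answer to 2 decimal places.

22.73 years

e^(0.061t) = 4, so 0.061t = ln 4 ≈ 1.3863.
t ≈ 1.3863/0.061 ≈ 22.7261.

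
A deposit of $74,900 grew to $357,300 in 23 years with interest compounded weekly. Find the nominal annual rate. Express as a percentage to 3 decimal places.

The 1196-period growth factor is 357,300/74,900 = 4.77036.
r/52 = 4.77036^(1/1196) − 1 ≈ 0.00130723, so r ≈ 52·0.00130723 = 6.79758%.

6.798%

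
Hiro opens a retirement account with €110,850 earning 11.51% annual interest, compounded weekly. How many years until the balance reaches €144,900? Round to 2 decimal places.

(1 + 0.00221346)^(52t) = 144,900/110,850 = 1.3072.
52t·ln(1 + 0.00221346) = ln(1.3072); 52t = 0.26787/0.00221102 ≈ 121.1506.
t ≈ 2.3298 years.

2.33 years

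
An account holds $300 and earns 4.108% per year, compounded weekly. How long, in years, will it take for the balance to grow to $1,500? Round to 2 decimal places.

(1 + 0.00079)^(52t) = 1,500/300 = 5.
52t·ln(1 + 0.00079) = ln(5); 52t = 1.6094/0.000789688 ≈ 2038.0678.
t ≈ 39.1936 years.

39.19 years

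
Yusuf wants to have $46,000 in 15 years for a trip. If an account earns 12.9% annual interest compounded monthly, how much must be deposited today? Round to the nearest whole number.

$6,712

Periodic rate = 12.9%/12 = 0.01075; 180 periods.
P = 46,000/(1 + 0.01075)^180 ≈ 46,000/6.8529095709 ≈ 6,712.4773.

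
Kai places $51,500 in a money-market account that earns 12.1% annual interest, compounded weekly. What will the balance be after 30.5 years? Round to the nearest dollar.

Growth factor = (1 + 0.121/52)^1586 ≈ 39.89347969651.
A ≈ 51,500 × 39.89347969651 ≈ 2,054,514.2044.

$2,054,514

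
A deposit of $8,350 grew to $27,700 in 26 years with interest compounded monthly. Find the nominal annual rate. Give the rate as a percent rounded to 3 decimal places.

The 312-period growth factor is 27,700/8,350 = 3.31737.
r/12 = 3.31737^(1/312) − 1 ≈ 0.00385089, so r ≈ 12·0.00385089 = 4.62107%.

4.621%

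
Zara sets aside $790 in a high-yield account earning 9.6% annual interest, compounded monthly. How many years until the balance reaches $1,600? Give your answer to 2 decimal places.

7.38 years

We need (1 + 0.008)^(12t) = 2.0253, so 12t = ln 2.0253 / ln 1.008 ≈ 88.5681.
t ≈ 88.5681/12 = 7.3807 years.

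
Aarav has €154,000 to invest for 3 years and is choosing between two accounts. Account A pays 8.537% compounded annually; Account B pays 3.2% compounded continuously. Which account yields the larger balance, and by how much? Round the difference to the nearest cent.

Account A, by €27,386.93

Account A growth factor: (1 + 0.08537)^3 ≈ 1.27859629041; balance ≈ 196,903.8287.
Account B growth factor: e^(0.032·3) = e^0.096 ≈ 1.10075906399; balance ≈ 169,516.8959.
Account A is larger by 27,386.9329.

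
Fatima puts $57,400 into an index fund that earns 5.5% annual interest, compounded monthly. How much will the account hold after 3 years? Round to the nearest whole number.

Growth factor = (1 + 0.055/12)^36 ≈ 1.1789486025.
A ≈ 57,400 × 1.1789486025 ≈ 67,671.6498.

$67,672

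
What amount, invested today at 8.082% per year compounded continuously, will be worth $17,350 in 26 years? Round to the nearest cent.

$2,121.82

P = A·e^(−rt) = 17,350·e^(−2.10132).
e^(−2.10132) ≈ 0.1222948924, so P ≈ 2,121.8164.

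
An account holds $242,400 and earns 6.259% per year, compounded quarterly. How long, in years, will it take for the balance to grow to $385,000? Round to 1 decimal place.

We need (1 + 0.0156475)^(4t) = 1.5883, so 4t = ln 1.5883 / ln 1.015648 ≈ 29.7980.
t ≈ 29.7980/4 = 7.4495 years.

7.4 years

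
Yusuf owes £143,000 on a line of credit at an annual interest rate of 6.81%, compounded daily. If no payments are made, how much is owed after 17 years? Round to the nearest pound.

Growth factor = (1 + 0.0681/365)^6205 ≈ 3.18226120321.
A ≈ 143,000 × 3.18226120321 ≈ 455,063.3521.

£455,063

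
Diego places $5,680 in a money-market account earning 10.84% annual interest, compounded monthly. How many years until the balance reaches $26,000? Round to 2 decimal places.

We need (1 + 0.00903333)^(12t) = 4.5775, so 12t = ln 4.5775 / ln 1.009033 ≈ 169.1519.
t ≈ 169.1519/12 = 14.0960 years.

14.10 years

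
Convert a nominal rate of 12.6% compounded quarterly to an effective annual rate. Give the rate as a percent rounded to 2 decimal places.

One year is 4 periods at 0.0315 each: (1 + 0.0315)^4 ≈ 1.13208.
EAR = 1.13208 − 1 ≈ 13.20795%.

13.21%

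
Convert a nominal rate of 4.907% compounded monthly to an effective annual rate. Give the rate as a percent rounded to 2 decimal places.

5.02%

One year is 12 periods at 0.00408917 each: (1 + 0.00408917)^12 ≈ 1.050189.
EAR = 1.050189 − 1 ≈ 5.01888%.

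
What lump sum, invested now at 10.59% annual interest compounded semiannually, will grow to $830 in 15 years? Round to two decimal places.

$176.54

Growth factor = (1 + 0.05295)^30 ≈ 4.70145699.
P = 830/4.70145699 ≈ 176.5410.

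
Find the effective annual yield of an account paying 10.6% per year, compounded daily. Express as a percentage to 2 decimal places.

11.18%

EAR = (1 + 10.6%/365)^365 − 1 = (1 + 0.000290411)^365 − 1.
(1 + 0.000290411)^365 ≈ 1.111805, so EAR ≈ 11.18048%.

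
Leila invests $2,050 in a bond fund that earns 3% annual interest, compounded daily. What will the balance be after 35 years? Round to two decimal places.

$5,857.93

Growth factor = (1 + 0.03/365)^12775 ≈ 2.857527818.
A ≈ 2,050 × 2.857527818 ≈ 5,857.9320.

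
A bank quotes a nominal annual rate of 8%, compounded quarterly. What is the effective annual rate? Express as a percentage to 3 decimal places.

8.243%

One year is 4 periods at 0.02 each: (1 + 0.02)^4 ≈ 1.082432.
EAR = 1.082432 − 1 ≈ 8.24322%.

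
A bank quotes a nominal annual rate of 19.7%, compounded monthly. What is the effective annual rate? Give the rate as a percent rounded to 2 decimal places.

21.58%

EAR = (1 + 19.7%/12)^12 − 1 = (1 + 0.0164167)^12 − 1.
(1 + 0.0164167)^12 ≈ 1.215798, so EAR ≈ 21.57977%.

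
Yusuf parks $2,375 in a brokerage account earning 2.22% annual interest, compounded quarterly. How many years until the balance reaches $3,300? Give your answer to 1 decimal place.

14.9 years

We need (1 + 0.00555)^(4t) = 1.3895, so 4t = ln 1.3895 / ln 1.00555 ≈ 59.4301.
t ≈ 59.4301/4 = 14.8575 years.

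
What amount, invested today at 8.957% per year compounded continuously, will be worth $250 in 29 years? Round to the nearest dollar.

$19

P = A·e^(−rt) = 250·e^(−2.59753).
e^(−2.59753) ≈ 0.0744572607, so P ≈ 18.6143.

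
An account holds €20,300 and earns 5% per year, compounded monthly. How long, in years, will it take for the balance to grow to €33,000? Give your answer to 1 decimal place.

We need (1 + 0.00416667)^(12t) = 1.6256, so 12t = ln 1.6256 / ln 1.004167 ≈ 116.8556.
t ≈ 116.8556/12 = 9.7380 years.

9.7 years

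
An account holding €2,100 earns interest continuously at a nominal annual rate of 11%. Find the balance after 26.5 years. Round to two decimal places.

A = P·e^(rt) = 2,100·e^(0.11·26.5) = 2,100·e^2.915.
e^2.915 ≈ 18.448812403, so A ≈ 38,742.5060.

€38,742.51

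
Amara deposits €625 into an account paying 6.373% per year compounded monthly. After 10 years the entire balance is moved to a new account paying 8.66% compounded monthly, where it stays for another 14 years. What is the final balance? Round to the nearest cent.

Phase 1: 625·(1 + 0.06373/12)^120 ≈ 1,180.1128.
Phase 2: 1,180.1128·(1 + 0.0866/12)^168 ≈ 3,949.7656.

€3,949.77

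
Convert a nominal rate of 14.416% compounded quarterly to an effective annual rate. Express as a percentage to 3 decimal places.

15.214%

One year is 4 periods at 0.03604 each: (1 + 0.03604)^4 ≈ 1.152142.
EAR = 1.152142 − 1 ≈ 15.21422%.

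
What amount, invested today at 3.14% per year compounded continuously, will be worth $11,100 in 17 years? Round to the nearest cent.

P = A·e^(−rt) = 11,100·e^(−0.5338).
e^(−0.5338) ≈ 0.58637251514, so P ≈ 6,508.7349.

$6,508.73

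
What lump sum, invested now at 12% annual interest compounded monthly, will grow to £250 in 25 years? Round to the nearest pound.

£13

Periodic rate = 12%/12 = 0.01; 300 periods.
P = 250/(1 + 0.01)^300 ≈ 250/19.7884663 ≈ 12.6336.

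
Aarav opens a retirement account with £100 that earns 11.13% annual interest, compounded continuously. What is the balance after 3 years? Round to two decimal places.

A = P·e^(rt) = 100·e^(0.1113·3) = 100·e^0.3339.
e^0.3339 ≈ 1.3964035, so A ≈ 139.6403.

£139.64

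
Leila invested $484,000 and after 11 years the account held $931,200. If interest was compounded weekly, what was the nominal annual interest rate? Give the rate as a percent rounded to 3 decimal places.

5.952%

(1 + r/52)^572 = 931,200/484,000 = 1.92397.
1 + r/52 = 1.92397^(1/572) ≈ 1.001145, so r/52 ≈ 0.00114469.
r ≈ 52·0.00114469 = 5.95240%.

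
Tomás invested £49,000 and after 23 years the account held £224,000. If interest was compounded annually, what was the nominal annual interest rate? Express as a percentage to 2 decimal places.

6.83%

(1 + r)^23 = 224,000/49,000 = 4.57143.
1 + r = 4.57143^(1/23) ≈ 1.068312, so r ≈ 0.0683115.
r ≈ 6.83115%.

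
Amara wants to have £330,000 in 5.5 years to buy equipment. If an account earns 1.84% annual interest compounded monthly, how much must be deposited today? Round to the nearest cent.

Periodic rate = 1.84%/12 = 0.00153333; 66 periods.
P = 330,000/(1 + 0.0184/12)^66 ≈ 330,000/1.10641216071 ≈ 298,261.3638.

£298,261.36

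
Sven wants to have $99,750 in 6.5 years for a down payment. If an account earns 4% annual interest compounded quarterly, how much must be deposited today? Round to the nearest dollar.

$77,012

Growth factor = (1 + 0.01)^26 ≈ 1.295256315.
P = 99,750/1.295256315 ≈ 77,011.7843.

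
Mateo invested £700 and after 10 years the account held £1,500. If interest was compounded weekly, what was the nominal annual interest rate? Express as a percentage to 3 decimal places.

7.627%

The 520-period growth factor is 1,500/700 = 2.14286.
r/52 = 2.14286^(1/520) − 1 ≈ 0.00146673, so r ≈ 52·0.00146673 = 7.62699%.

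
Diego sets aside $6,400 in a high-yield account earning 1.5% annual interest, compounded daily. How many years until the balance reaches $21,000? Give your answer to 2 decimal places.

79.22 years

(1 + 0.0000410959)^(365t) = 21,000/6,400 = 3.2812.
365t·ln(1 + 0.0000410959) = ln(3.2812); 365t = 1.1882/4.1095e-05 ≈ 28914.0557.
t ≈ 79.2166 years.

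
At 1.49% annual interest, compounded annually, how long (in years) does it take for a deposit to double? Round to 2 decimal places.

(1 + 0.0149)^t = 2.
t = ln 2 / ln(1 + 0.0149) ≈ 0.69315/0.0147901 ≈ 46.8657.

46.87 years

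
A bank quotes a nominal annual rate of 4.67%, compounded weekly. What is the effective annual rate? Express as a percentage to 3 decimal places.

4.779%

One year is 52 periods at 0.000898077 each: (1 + 0.000898077)^52 ≈ 1.047786.
EAR = 1.047786 − 1 ≈ 4.77857%.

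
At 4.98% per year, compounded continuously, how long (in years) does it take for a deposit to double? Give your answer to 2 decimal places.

13.92 years

e^(0.0498t) = 2, so 0.0498t = ln 2 ≈ 0.69315.
t ≈ 0.69315/0.0498 ≈ 13.9186.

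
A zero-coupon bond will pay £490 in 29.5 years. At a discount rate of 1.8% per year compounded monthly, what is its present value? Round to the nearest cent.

£288.24

Growth factor = (1 + 0.0015)^354 ≈ 1.69995563.
P = 490/1.69995563 ≈ 288.2428.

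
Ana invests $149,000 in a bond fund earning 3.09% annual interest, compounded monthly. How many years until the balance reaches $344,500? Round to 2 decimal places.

27.16 years

We need (1 + 0.002575)^(12t) = 2.3121, so 12t = ln 2.3121 / ln 1.002575 ≈ 325.9132.
t ≈ 325.9132/12 = 27.1594 years.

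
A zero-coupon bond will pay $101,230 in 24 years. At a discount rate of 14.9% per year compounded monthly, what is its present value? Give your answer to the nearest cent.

Periodic rate = 14.9%/12 = 0.0124167; 288 periods.
P = 101,230/(1 + 0.149/12)^288 ≈ 101,230/34.9521883469 ≈ 2,896.2421.

$2,896.24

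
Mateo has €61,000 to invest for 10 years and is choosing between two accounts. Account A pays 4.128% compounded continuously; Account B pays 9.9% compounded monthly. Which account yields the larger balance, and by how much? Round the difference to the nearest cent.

A: e^(0.04128·10) = e^0.4128 ≈ 1.5110427872, so 61,000 × 1.5110427872 ≈ 92,173.6100.
B: (1 + 0.00825)^120 ≈ 2.68032638501, so 61,000 × 2.68032638501 ≈ 163,499.9095.
Difference ≈ 71,326.2995 in favor of B.

Account B, by €71,326.30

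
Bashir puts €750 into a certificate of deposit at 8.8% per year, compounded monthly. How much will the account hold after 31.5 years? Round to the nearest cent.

Periodic rate = 8.8%/12 = 0.00733333; periods = 12·31.5 = 378.
A = 750·(1 + 0.088/12)^378 ≈ 750·15.829660372 ≈ 11,872.2453.

€11,872.25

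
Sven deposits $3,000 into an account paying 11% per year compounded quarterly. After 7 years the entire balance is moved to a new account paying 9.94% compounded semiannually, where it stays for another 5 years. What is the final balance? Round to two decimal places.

$10,415.12

Phase 1: 3,000·(1 + 0.0275)^28 ≈ 6,412.2805.
Phase 2: 6,412.2805·(1 + 0.0497)^10 ≈ 10,415.1249.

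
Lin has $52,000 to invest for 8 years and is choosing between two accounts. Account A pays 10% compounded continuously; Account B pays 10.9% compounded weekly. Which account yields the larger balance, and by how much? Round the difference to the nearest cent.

A: e^(0.1·8) = e^0.8 ≈ 2.22554092849, so 52,000 × 2.22554092849 ≈ 115,728.1283.
B: (1 + 0.109/52)^416 ≈ 2.38950767755, so 52,000 × 2.38950767755 ≈ 124,254.3992.
Difference ≈ 8,526.2710 in favor of B.

Account B, by $8,526.27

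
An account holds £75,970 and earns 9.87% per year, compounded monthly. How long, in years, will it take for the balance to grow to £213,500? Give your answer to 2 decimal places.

(1 + 0.008225)^(12t) = 213,500/75,970 = 2.8103.
12t·ln(1 + 0.008225) = ln(2.8103); 12t = 1.0333/0.00819136 ≈ 126.1449.
t ≈ 10.5121 years.

10.51 years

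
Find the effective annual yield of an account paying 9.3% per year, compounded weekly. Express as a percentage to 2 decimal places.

One year is 52 periods at 0.00178846 each: (1 + 0.00178846)^52 ≈ 1.097371.
EAR = 1.097371 − 1 ≈ 9.73706%.

9.74%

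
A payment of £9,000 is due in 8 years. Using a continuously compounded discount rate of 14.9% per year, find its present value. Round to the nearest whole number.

P = A·e^(−rt) = 9,000·e^(−1.192).
e^(−1.192) ≈ 0.3036134296, so P ≈ 2,732.5209.

£2,733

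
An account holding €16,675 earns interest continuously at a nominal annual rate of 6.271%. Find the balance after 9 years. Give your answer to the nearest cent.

€29,320.90

A = P·e^(rt) = 16,675·e^(0.06271·9) = 16,675·e^0.56439.
e^0.56439 ≈ 1.7583748469, so A ≈ 29,320.9006.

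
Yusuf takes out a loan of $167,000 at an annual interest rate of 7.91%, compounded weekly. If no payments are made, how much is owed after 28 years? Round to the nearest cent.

$1,527,077.40

Growth factor = (1 + 0.0791/52)^1456 ≈ 9.144176060945.
A ≈ 167,000 × 9.144176060945 ≈ 1,527,077.4022.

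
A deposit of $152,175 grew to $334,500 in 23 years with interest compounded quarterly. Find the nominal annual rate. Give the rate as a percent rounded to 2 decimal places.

3.44%

The 92-period growth factor is 334,500/152,175 = 2.19813.
r/4 = 2.19813^(1/92) − 1 ≈ 0.00859768, so r ≈ 4·0.00859768 = 3.43907%.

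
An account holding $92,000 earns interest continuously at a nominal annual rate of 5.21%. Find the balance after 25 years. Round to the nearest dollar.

$338,420

A = P·e^(rt) = 92,000·e^(0.0521·25) = 92,000·e^1.3025.
e^1.3025 ≈ 3.6784813854, so A ≈ 338,420.2875.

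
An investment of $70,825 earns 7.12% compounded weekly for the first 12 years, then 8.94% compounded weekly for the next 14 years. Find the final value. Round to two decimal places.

$580,885.10

Phase 1: 70,825·(1 + 0.0712/52)^624 ≈ 166,338.9616.
Phase 2: 166,338.9616·(1 + 0.0894/52)^728 ≈ 580,885.1034.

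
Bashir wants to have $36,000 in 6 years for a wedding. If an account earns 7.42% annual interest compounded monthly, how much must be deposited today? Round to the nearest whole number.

$23,097

Periodic rate = 7.42%/12 = 0.00618333; 72 periods.
P = 36,000/(1 + 0.0742/12)^72 ≈ 36,000/1.5586643018 ≈ 23,096.6989.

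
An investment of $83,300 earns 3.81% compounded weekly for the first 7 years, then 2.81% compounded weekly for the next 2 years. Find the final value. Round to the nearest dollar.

$115,035

Phase 1: 83,300·(1 + 0.0381/52)^364 ≈ 108,749.9154.
Phase 2: 108,749.9154·(1 + 0.0281/52)^104 ≈ 115,034.9175.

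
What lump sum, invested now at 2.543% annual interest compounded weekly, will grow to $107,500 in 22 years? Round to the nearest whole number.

Periodic rate = 2.543%/52 = 0.000489038; 1144 periods.
P = 107,500/(1 + 0.02543/52)^1144 ≈ 107,500/1.74948812623 ≈ 61,446.5445.

$61,447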